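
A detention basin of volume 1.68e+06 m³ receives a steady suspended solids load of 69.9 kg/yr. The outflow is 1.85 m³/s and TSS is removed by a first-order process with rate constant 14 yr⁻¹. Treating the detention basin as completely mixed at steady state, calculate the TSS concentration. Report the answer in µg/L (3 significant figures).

Outflow Q = 1.85 m³/s × 3.156e+07 s/yr = 5.838e+07 m³/yr.
Steady-state CSTR mass balance: W = Q·C + k·V·C, so C = W/(Q + kV).
Q + kV = 5.838e+07 + 14·1.68e+06 = 8.19e+07 m³/yr.
C = 69.9/8.19e+07 = 8.535e-07 kg/m³ = 0.0008535 mg/L = 0.8535 µg/L.

0.853 µg/L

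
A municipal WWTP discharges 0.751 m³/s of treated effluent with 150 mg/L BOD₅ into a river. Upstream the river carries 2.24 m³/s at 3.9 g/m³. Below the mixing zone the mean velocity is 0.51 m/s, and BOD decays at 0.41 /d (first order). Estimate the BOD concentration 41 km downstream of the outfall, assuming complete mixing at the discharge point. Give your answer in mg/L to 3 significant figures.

27.7 mg/L

After complete mixing, C₀ = (0.751·150 + 2.24·3.9) / 2.991 = 40.58 mg/L.
Travel time t = 4.1e+04 m / 0.51 m/s = 8.039e+04 s = 0.9305 d.
C = 40.58·exp(−0.41·0.9305) = 40.58·0.6828 = 27.71 mg/L.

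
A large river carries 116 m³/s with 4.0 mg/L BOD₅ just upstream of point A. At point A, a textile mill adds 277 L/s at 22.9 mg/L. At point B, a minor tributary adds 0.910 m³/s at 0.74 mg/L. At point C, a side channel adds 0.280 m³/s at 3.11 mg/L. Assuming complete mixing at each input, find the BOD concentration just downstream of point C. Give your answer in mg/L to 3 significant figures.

277 L/s = 0.277 m³/s.
After input A: C = (116·4 + 0.277·22.9) / 116.3 = 4.045 mg/L.
After input B: C = (116.3·4.045 + 0.91·0.74) / 117.2 = 4.019 mg/L.
After input C: C = (117.2·4.019 + 0.28·3.11) / 117.5 = 4.017 mg/L.

4.02 mg/L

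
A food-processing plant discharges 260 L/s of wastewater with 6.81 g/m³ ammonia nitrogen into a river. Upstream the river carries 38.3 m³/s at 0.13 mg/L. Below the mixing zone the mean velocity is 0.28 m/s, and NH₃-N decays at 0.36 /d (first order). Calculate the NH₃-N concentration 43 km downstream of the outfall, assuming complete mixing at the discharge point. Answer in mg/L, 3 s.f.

260 L/s = 0.26 m³/s.
After complete mixing, C₀ = (0.26·6.81 + 38.3·0.13) / 38.56 = 0.175 mg/L.
Travel time t = 4.3e+04 m / 0.28 m/s = 1.536e+05 s = 1.777 d.
C = 0.175·exp(−0.36·1.777) = 0.175·0.5274 = 0.09231 mg/L.

0.0923 mg/L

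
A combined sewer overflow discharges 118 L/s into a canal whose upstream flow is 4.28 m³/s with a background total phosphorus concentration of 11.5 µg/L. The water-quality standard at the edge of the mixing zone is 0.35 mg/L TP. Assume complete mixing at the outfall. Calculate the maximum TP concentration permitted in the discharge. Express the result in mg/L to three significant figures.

118 L/s = 0.118 m³/s.
11.5 µg/L = 0.0115 mg/L.
Mass balance: 0.35·4.398 = 0.118·Cₑ + 4.28·0.0115.
Cₑ = (1.539 − 0.04922) / 0.118 = 12.63 mg/L.

12.6 mg/L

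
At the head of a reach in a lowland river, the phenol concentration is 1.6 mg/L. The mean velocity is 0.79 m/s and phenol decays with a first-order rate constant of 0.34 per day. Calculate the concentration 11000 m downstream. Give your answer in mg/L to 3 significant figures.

Travel time t = 11000 m / 0.79 m/s = 1.1e+04/0.79 = 1.392e+04 s = 0.1612 d.
First-order decay: C = 1.6·exp(−0.34·0.1612) = 1.6·0.9467 = 1.515 mg/L.

1.51 mg/L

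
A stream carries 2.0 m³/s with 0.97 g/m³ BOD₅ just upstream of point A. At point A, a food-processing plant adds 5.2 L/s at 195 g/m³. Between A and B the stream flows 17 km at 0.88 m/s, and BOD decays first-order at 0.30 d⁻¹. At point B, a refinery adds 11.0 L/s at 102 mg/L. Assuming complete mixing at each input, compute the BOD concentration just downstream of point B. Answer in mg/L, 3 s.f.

5.2 L/s = 0.0052 m³/s.
After input A: C = (2·0.97 + 0.0052·195) / 2.005 = 1.473 mg/L.
Over the 17 km reach to input B (t = 1.932e+04 s = 0.2236 d), decay gives C = 1.473·exp(−0.30·0.2236) = 1.378 mg/L.
11.0 L/s = 0.011 m³/s.
After input B: C = (2.005·1.378 + 0.011·102) / 2.016 = 1.927 mg/L.

1.93 mg/L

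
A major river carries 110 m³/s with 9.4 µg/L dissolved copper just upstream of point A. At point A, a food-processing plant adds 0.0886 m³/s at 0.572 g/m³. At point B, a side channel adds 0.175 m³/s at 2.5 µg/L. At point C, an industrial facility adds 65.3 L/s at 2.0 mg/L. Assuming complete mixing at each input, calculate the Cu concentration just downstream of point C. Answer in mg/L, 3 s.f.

9.4 µg/L = 0.0094 mg/L.
After input A: C = (110·0.0094 + 0.0886·0.572) / 110.1 = 0.009853 mg/L.
2.5 µg/L = 0.0025 mg/L.
After input B: C = (110.1·0.009853 + 0.175·0.0025) / 110.3 = 0.009841 mg/L.
65.3 L/s = 0.0653 m³/s.
After input C: C = (110.3·0.009841 + 0.0653·2) / 110.3 = 0.01102 mg/L.

0.0110 mg/L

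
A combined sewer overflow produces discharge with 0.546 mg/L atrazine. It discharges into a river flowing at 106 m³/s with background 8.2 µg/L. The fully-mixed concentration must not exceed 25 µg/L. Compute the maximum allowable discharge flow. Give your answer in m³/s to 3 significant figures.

8.2 µg/L = 0.0082 mg/L.
25 µg/L = 0.025 mg/L.
Mass balance at complete mixing: C_std·(Q_w + Q_r) = Q_w·C_e + Q_r·C_b.
Rearranging, Q_w = Q_r·(C_std − C_b)/(C_e − C_std) = 106·(0.025 − 0.0082) / (0.546 − 0.025) = 3.418 m³/s.

3.42 m³/s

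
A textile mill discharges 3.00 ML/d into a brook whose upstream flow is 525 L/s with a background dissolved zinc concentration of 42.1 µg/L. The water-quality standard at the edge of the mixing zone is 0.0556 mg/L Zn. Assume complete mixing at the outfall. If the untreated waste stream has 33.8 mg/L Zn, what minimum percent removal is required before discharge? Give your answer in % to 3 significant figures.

3.00 ML/d = 0.03472 m³/s.
525 L/s = 0.525 m³/s.
42.1 µg/L = 0.0421 mg/L.
Mass balance: 0.0556·0.5597 = 0.03472·Cₑ + 0.525·0.0421.
Cₑ = (0.03112 − 0.0221) / 0.03472 = 0.2597 mg/L.
Required removal = 1 − 0.2597/33.8 = 99.23 %.

99.2 %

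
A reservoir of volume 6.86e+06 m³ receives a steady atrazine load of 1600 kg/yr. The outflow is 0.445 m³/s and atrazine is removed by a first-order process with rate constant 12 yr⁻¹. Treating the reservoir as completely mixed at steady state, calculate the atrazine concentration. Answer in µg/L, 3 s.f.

16.6 µg/L

Outflow Q = 0.445 m³/s × 3.156e+07 s/yr = 1.404e+07 m³/yr.
Steady-state CSTR mass balance: W = Q·C + k·V·C, so C = W/(Q + kV).
Q + kV = 1.404e+07 + 12·6.86e+06 = 9.636e+07 m³/yr.
C = 1600/9.636e+07 = 1.66e-05 kg/m³ = 0.0166 mg/L = 16.6 µg/L.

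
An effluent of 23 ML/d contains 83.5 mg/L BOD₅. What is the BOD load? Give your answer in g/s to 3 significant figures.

22.2 g/s

23 ML/d = 0.2662 m³/s.
Mass flux = Q·C = 0.2662 m³/s × 83.5 g/m³ = 22.23 g/s.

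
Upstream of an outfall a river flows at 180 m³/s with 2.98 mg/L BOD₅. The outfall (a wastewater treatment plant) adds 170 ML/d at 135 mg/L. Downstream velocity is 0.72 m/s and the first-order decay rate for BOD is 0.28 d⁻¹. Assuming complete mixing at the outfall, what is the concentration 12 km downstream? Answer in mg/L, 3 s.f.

4.18 mg/L

170 ML/d = 1.968 m³/s.
After complete mixing, C₀ = (1.968·135 + 180·2.98) / 182 = 4.408 mg/L.
Travel time t = 1.2e+04 m / 0.72 m/s = 1.667e+04 s = 0.1929 d.
C = 4.408·exp(−0.28·0.1929) = 4.408·0.9474 = 4.176 mg/L.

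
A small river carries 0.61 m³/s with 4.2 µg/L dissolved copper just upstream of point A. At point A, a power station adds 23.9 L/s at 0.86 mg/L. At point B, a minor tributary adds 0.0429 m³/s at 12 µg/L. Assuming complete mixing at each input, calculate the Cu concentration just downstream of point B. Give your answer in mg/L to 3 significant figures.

4.2 µg/L = 0.0042 mg/L.
23.9 L/s = 0.0239 m³/s.
After input A: C = (0.61·0.0042 + 0.0239·0.86) / 0.6339 = 0.03647 mg/L.
12 µg/L = 0.012 mg/L.
After input B: C = (0.6339·0.03647 + 0.0429·0.012) / 0.6768 = 0.03492 mg/L.

0.0349 mg/L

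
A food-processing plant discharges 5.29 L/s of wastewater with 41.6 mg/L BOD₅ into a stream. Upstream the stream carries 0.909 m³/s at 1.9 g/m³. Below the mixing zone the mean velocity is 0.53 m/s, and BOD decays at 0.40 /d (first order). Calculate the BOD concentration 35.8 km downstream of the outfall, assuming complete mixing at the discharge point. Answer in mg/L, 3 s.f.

5.29 L/s = 0.00529 m³/s.
After complete mixing, C₀ = (0.00529·41.6 + 0.909·1.9) / 0.9143 = 2.13 mg/L.
Travel time t = 3.58e+04 m / 0.53 m/s = 6.755e+04 s = 0.7818 d.
C = 2.13·exp(−0.40·0.7818) = 2.13·0.7315 = 1.558 mg/L.

1.56 mg/L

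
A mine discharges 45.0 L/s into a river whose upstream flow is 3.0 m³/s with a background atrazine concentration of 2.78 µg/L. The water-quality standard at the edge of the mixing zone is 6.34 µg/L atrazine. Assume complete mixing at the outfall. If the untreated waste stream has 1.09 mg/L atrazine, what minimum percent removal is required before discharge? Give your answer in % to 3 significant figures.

45.0 L/s = 0.045 m³/s.
2.78 µg/L = 0.00278 mg/L.
6.34 µg/L = 0.00634 mg/L.
Mass balance: 0.00634·3.045 = 0.045·Cₑ + 3·0.00278.
Cₑ = (0.01931 − 0.00834) / 0.045 = 0.2437 mg/L.
Required removal = 1 − 0.2437/1.09 = 77.64 %.

77.6 %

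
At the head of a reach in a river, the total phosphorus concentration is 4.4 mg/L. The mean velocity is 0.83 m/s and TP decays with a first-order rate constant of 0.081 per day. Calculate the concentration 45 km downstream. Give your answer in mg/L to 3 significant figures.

Travel time t = 45 km / 0.83 m/s = 4.5e+04/0.83 = 5.422e+04 s = 0.6275 d.
First-order decay: C = 4.4·exp(−0.081·0.6275) = 4.4·0.9504 = 4.182 mg/L.

4.18 mg/L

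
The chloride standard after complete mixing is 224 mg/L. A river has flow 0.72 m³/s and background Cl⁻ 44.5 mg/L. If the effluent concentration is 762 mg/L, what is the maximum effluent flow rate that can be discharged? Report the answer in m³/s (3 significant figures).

Mass balance at complete mixing: C_std·(Q_w + Q_r) = Q_w·C_e + Q_r·C_b.
Rearranging, Q_w = Q_r·(C_std − C_b)/(C_e − C_std) = 0.72·(224 − 44.5) / (762 − 224) = 0.2402 m³/s.

0.240 m³/s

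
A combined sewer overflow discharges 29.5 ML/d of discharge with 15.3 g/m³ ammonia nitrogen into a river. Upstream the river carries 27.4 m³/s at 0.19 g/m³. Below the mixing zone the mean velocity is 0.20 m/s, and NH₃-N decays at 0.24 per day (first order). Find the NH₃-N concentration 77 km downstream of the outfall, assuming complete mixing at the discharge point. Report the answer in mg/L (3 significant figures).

0.129 mg/L

29.5 ML/d = 0.3414 m³/s.
After complete mixing, C₀ = (0.3414·15.3 + 27.4·0.19) / 27.74 = 0.376 mg/L.
Travel time t = 7.7e+04 m / 0.20 m/s = 3.85e+05 s = 4.456 d.
C = 0.376·exp(−0.24·4.456) = 0.376·0.3432 = 0.129 mg/L.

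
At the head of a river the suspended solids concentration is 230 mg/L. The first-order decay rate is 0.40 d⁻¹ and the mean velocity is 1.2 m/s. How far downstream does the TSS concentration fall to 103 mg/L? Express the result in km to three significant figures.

From C = C₀·e^(−kt), t = ln(C₀/C)/k = ln(230/103)/0.40 = 0.8034/0.40 = 2.008 d.
Distance = v·t = 1.2 m/s × 1.735e+05 s = 2.082e+05 m = 208.2 km.

208 km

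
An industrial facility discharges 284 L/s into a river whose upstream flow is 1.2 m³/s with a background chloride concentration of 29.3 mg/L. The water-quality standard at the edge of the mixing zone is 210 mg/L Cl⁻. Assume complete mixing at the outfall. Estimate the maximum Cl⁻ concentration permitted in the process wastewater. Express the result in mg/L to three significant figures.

974 mg/L

284 L/s = 0.284 m³/s.
Mass balance: 210·1.484 = 0.284·Cₑ + 1.2·29.3.
Cₑ = (311.6 − 35.16) / 0.284 = 973.5 mg/L.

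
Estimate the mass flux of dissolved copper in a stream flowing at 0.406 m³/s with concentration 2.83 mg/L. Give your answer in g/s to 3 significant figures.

1.15 g/s

Mass flux = Q·C = 0.406 m³/s × 2.83 g/m³ = 1.149 g/s.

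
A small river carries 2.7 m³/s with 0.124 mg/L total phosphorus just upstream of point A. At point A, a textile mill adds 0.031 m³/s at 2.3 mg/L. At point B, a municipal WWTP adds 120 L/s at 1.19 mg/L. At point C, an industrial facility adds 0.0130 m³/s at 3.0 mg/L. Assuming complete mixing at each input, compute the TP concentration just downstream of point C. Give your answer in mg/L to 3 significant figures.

0.205 mg/L

After input A: C = (2.7·0.124 + 0.031·2.3) / 2.731 = 0.1487 mg/L.
120 L/s = 0.12 m³/s.
After input B: C = (2.731·0.1487 + 0.12·1.19) / 2.851 = 0.1925 mg/L.
After input C: C = (2.851·0.1925 + 0.013·3) / 2.864 = 0.2053 mg/L.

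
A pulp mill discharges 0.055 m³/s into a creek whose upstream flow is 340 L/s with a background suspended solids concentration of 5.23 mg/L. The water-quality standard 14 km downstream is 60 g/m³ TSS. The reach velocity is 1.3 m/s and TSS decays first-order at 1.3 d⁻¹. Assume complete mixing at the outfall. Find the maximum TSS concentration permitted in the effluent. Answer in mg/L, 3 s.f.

474 mg/L

340 L/s = 0.34 m³/s.
Travel time to the compliance point: t = 1.4e+04/1.3 = 1.077e+04 s = 0.1246 d; decay factor exp(−1.3·0.1246) = 0.8504.
So the concentration just after mixing may be at most 60/0.8504 = 70.55 mg/L.
Mass balance: 70.55·0.395 = 0.055·Cₑ + 0.34·5.23.
Cₑ = (27.87 − 1.778) / 0.055 = 474.4 mg/L.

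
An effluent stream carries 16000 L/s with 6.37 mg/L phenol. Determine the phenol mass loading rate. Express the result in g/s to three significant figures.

102 g/s

16000 L/s = 16 m³/s.
Mass flux = Q·C = 16 m³/s × 6.37 g/m³ = 101.9 g/s.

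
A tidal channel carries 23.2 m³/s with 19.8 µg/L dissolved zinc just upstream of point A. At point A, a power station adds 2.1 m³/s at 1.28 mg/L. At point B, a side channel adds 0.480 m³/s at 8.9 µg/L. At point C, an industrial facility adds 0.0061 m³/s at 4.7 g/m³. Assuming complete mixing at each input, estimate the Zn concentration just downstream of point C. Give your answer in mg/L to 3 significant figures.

19.8 µg/L = 0.0198 mg/L.
After input A: C = (23.2·0.0198 + 2.1·1.28) / 25.3 = 0.1244 mg/L.
8.9 µg/L = 0.0089 mg/L.
After input B: C = (25.3·0.1244 + 0.48·0.0089) / 25.78 = 0.1223 mg/L.
After input C: C = (25.78·0.1223 + 0.0061·4.7) / 25.79 = 0.1233 mg/L.

0.123 mg/L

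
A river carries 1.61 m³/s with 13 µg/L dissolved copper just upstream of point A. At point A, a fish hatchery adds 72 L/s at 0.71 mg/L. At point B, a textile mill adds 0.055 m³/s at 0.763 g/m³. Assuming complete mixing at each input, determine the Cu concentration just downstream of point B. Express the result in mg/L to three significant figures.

13 µg/L = 0.013 mg/L.
72 L/s = 0.072 m³/s.
After input A: C = (1.61·0.013 + 0.072·0.71) / 1.682 = 0.04284 mg/L.
After input B: C = (1.682·0.04284 + 0.055·0.763) / 1.737 = 0.06564 mg/L.

0.0656 mg/L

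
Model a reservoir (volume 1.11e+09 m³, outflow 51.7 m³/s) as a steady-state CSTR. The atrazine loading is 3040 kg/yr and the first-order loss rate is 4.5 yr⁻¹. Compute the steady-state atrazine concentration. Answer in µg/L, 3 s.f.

Outflow Q = 51.7 m³/s × 3.156e+07 s/yr = 1.632e+09 m³/yr.
Steady-state CSTR mass balance: W = Q·C + k·V·C, so C = W/(Q + kV).
Q + kV = 1.632e+09 + 4.5·1.11e+09 = 6.627e+09 m³/yr.
C = 3040/6.627e+09 = 4.588e-07 kg/m³ = 0.0004588 mg/L = 0.4588 µg/L.

0.459 µg/L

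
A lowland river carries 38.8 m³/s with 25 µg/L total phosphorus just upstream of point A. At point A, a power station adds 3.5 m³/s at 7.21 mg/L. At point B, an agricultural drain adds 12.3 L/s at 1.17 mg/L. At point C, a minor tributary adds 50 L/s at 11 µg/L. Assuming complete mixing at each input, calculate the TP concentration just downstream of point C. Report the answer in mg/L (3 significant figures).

0.619 mg/L

25 µg/L = 0.025 mg/L.
After input A: C = (38.8·0.025 + 3.5·7.21) / 42.3 = 0.6195 mg/L.
12.3 L/s = 0.0123 m³/s.
After input B: C = (42.3·0.6195 + 0.0123·1.17) / 42.31 = 0.6197 mg/L.
50 L/s = 0.05 m³/s.
11 µg/L = 0.011 mg/L.
After input C: C = (42.31·0.6197 + 0.05·0.011) / 42.36 = 0.6189 mg/L.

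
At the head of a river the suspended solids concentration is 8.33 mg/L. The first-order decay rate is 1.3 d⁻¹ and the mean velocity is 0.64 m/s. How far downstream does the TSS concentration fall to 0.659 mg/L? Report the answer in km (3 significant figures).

From C = C₀·e^(−kt), t = ln(C₀/C)/k = ln(8.33/0.659)/1.3 = 2.537/1.3 = 1.951 d.
Distance = v·t = 0.64 m/s × 1.686e+05 s = 1.079e+05 m = 107.9 km.

108 km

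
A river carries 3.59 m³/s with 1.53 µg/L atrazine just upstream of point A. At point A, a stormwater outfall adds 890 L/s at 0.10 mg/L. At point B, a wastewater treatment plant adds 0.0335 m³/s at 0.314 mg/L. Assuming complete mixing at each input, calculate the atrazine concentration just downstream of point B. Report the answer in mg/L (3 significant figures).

0.0233 mg/L

1.53 µg/L = 0.00153 mg/L.
890 L/s = 0.89 m³/s.
After input A: C = (3.59·0.00153 + 0.89·0.1) / 4.48 = 0.02109 mg/L.
After input B: C = (4.48·0.02109 + 0.0335·0.314) / 4.513 = 0.02327 mg/L.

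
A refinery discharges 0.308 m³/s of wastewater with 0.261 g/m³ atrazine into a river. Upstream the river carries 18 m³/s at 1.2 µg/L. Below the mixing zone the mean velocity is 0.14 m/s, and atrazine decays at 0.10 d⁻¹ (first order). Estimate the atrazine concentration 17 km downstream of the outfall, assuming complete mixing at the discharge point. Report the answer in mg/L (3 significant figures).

0.00484 mg/L

1.2 µg/L = 0.0012 mg/L.
After complete mixing, C₀ = (0.308·0.261 + 18·0.0012) / 18.31 = 0.005571 mg/L.
Travel time t = 1.7e+04 m / 0.14 m/s = 1.214e+05 s = 1.405 d.
C = 0.005571·exp(−0.10·1.405) = 0.005571·0.8689 = 0.00484 mg/L.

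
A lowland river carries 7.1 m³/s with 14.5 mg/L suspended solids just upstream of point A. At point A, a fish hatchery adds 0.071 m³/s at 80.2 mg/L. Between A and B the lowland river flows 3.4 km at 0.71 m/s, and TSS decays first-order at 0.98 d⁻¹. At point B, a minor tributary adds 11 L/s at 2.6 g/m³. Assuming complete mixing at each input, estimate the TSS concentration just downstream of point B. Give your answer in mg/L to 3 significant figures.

14.3 mg/L

After input A: C = (7.1·14.5 + 0.071·80.2) / 7.171 = 15.15 mg/L.
Over the 3.4 km reach to input B (t = 4789 s = 0.05543 d), decay gives C = 15.15·exp(−0.98·0.05543) = 14.35 mg/L.
11 L/s = 0.011 m³/s.
After input B: C = (7.171·14.35 + 0.011·2.6) / 7.182 = 14.33 mg/L.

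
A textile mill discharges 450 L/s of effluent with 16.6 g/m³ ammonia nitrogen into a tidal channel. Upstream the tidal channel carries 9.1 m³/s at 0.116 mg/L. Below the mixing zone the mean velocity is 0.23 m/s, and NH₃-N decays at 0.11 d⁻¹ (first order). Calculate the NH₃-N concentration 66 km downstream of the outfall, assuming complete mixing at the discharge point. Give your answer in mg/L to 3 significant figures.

450 L/s = 0.45 m³/s.
After complete mixing, C₀ = (0.45·16.6 + 9.1·0.116) / 9.55 = 0.8927 mg/L.
Travel time t = 6.6e+04 m / 0.23 m/s = 2.87e+05 s = 3.321 d.
C = 0.8927·exp(−0.11·3.321) = 0.8927·0.694 = 0.6195 mg/L.

0.620 mg/L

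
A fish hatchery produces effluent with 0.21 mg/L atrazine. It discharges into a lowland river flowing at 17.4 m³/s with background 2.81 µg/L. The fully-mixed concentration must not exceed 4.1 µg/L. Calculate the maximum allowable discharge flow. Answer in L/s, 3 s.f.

109 L/s

2.81 µg/L = 0.00281 mg/L.
4.1 µg/L = 0.0041 mg/L.
Mass balance at complete mixing: C_std·(Q_w + Q_r) = Q_w·C_e + Q_r·C_b.
Rearranging, Q_w = Q_r·(C_std − C_b)/(C_e − C_std) = 17.4·(0.0041 − 0.00281) / (0.21 − 0.0041) = 0.109 m³/s.
= 109 L/s.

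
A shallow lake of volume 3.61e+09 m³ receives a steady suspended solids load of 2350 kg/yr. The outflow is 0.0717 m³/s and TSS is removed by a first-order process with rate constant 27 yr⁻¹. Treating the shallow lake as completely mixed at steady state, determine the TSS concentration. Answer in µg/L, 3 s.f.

Outflow Q = 0.0717 m³/s × 3.156e+07 s/yr = 2.263e+06 m³/yr.
Steady-state CSTR mass balance: W = Q·C + k·V·C, so C = W/(Q + kV).
Q + kV = 2.263e+06 + 27·3.61e+09 = 9.747e+10 m³/yr.
C = 2350/9.747e+10 = 2.411e-08 kg/m³ = 2.411e-05 mg/L = 0.02411 µg/L.

0.0241 µg/L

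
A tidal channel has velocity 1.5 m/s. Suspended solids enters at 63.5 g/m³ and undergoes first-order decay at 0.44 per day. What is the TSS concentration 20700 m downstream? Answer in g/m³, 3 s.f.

Travel time t = 20700 m / 1.5 m/s = 2.07e+04/1.5 = 1.38e+04 s = 0.1597 d.
First-order decay: C = 63.5·exp(−0.44·0.1597) = 63.5·0.9321 = 59.19 g/m³.

59.2 g/m³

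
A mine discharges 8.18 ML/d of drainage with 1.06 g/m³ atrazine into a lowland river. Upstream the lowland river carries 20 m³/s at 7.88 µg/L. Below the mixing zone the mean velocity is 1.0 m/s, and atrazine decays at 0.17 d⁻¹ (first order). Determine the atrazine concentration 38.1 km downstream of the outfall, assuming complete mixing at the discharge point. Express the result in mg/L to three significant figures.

8.18 ML/d = 0.09468 m³/s.
7.88 µg/L = 0.00788 mg/L.
After complete mixing, C₀ = (0.09468·1.06 + 20·0.00788) / 20.09 = 0.01284 mg/L.
Travel time t = 3.81e+04 m / 1.0 m/s = 3.81e+04 s = 0.441 d.
C = 0.01284·exp(−0.17·0.441) = 0.01284·0.9278 = 0.01191 mg/L.

0.0119 mg/L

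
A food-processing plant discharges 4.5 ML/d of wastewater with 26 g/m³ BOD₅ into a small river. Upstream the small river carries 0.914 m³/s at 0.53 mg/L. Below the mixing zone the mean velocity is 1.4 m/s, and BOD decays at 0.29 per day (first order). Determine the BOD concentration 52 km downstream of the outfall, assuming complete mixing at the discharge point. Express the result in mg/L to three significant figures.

4.5 ML/d = 0.05208 m³/s.
After complete mixing, C₀ = (0.05208·26 + 0.914·0.53) / 0.9661 = 1.903 mg/L.
Travel time t = 5.2e+04 m / 1.4 m/s = 3.714e+04 s = 0.4299 d.
C = 1.903·exp(−0.29·0.4299) = 1.903·0.8828 = 1.68 mg/L.

1.68 mg/L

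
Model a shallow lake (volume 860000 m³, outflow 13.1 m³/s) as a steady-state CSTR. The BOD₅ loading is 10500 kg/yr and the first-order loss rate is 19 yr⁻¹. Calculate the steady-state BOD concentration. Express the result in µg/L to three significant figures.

24.4 µg/L

Outflow Q = 13.1 m³/s × 3.156e+07 s/yr = 4.134e+08 m³/yr.
Steady-state CSTR mass balance: W = Q·C + k·V·C, so C = W/(Q + kV).
Q + kV = 4.134e+08 + 19·860000 = 4.297e+08 m³/yr.
C = 10500/4.297e+08 = 2.443e-05 kg/m³ = 0.02443 mg/L = 24.43 µg/L.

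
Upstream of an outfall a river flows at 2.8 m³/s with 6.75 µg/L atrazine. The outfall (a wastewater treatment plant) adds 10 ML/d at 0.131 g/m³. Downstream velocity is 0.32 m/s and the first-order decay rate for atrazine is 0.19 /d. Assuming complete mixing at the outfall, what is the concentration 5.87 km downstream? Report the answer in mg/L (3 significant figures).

10 ML/d = 0.1157 m³/s.
6.75 µg/L = 0.00675 mg/L.
After complete mixing, C₀ = (0.1157·0.131 + 2.8·0.00675) / 2.916 = 0.01168 mg/L.
Travel time t = 5870 m / 0.32 m/s = 1.834e+04 s = 0.2123 d.
C = 0.01168·exp(−0.19·0.2123) = 0.01168·0.9605 = 0.01122 mg/L.

0.0112 mg/L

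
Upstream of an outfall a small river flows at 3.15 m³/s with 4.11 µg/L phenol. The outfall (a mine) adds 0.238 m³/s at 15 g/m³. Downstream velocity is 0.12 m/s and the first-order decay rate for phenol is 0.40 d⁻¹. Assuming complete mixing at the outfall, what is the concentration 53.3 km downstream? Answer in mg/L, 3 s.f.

0.135 mg/L

4.11 µg/L = 0.00411 mg/L.
After complete mixing, C₀ = (0.238·15 + 3.15·0.00411) / 3.388 = 1.058 mg/L.
Travel time t = 5.33e+04 m / 0.12 m/s = 4.442e+05 s = 5.141 d.
C = 1.058·exp(−0.40·5.141) = 1.058·0.1279 = 0.1353 mg/L.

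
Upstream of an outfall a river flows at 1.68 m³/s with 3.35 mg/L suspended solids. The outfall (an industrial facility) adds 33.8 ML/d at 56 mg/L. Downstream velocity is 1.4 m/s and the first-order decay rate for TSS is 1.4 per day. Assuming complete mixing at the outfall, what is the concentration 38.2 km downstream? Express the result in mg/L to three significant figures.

33.8 ML/d = 0.3912 m³/s.
After complete mixing, C₀ = (0.3912·56 + 1.68·3.35) / 2.071 = 13.29 mg/L.
Travel time t = 3.82e+04 m / 1.4 m/s = 2.729e+04 s = 0.3158 d.
C = 13.29·exp(−1.4·0.3158) = 13.29·0.6427 = 8.544 mg/L.

8.54 mg/L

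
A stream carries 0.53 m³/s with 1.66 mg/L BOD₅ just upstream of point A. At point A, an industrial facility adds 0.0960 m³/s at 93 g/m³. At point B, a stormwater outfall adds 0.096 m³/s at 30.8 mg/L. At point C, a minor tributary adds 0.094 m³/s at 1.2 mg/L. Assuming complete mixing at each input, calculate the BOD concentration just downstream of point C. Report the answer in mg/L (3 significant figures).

15.8 mg/L

After input A: C = (0.53·1.66 + 0.096·93) / 0.626 = 15.67 mg/L.
After input B: C = (0.626·15.67 + 0.096·30.8) / 0.722 = 17.68 mg/L.
After input C: C = (0.722·17.68 + 0.094·1.2) / 0.816 = 15.78 mg/L.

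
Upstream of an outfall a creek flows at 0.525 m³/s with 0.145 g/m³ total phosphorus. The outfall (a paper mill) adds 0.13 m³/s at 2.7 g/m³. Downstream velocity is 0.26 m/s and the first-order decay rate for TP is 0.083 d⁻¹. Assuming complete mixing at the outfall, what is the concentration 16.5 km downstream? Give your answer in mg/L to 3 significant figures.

0.614 mg/L

After complete mixing, C₀ = (0.13·2.7 + 0.525·0.145) / 0.655 = 0.6521 mg/L.
Travel time t = 1.65e+04 m / 0.26 m/s = 6.346e+04 s = 0.7345 d.
C = 0.6521·exp(−0.083·0.7345) = 0.6521·0.9409 = 0.6135 mg/L.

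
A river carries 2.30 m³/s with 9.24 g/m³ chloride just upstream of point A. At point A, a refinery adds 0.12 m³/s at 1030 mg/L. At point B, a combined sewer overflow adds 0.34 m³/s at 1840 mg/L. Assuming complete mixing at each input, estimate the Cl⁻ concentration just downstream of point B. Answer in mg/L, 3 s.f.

After input A: C = (2.3·9.24 + 0.12·1030) / 2.42 = 59.86 mg/L.
After input B: C = (2.42·59.86 + 0.34·1840) / 2.76 = 279.1 mg/L.

279 mg/L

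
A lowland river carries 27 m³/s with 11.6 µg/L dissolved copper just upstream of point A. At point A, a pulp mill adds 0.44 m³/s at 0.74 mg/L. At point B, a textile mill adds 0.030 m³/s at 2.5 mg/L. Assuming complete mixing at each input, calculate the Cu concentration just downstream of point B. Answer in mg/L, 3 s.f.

11.6 µg/L = 0.0116 mg/L.
After input A: C = (27·0.0116 + 0.44·0.74) / 27.44 = 0.02328 mg/L.
After input B: C = (27.44·0.02328 + 0.03·2.5) / 27.47 = 0.02598 mg/L.

0.0260 mg/L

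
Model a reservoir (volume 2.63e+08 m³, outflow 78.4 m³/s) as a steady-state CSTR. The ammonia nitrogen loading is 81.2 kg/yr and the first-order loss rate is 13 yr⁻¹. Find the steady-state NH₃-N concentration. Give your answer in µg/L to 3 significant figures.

Outflow Q = 78.4 m³/s × 3.156e+07 s/yr = 2.474e+09 m³/yr.
Steady-state CSTR mass balance: W = Q·C + k·V·C, so C = W/(Q + kV).
Q + kV = 2.474e+09 + 13·2.63e+08 = 5.893e+09 m³/yr.
C = 81.2/5.893e+09 = 1.378e-08 kg/m³ = 1.378e-05 mg/L = 0.01378 µg/L.

0.0138 µg/L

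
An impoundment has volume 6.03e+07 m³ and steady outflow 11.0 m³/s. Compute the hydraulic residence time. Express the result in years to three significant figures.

Q = 11.0 m³/s × 3.156e+07 s/yr = 3.471e+08 m³/yr.
Hydraulic residence time τ = V/Q = 6.03e+07/3.471e+08 = 0.1737 yr.

0.174 yr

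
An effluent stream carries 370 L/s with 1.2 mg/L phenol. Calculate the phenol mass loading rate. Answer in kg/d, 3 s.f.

370 L/s = 0.37 m³/s.
Mass flux = Q·C = 0.37 m³/s × 1.2 g/m³ = 0.444 g/s.
= 0.444 g/s × 86.4 = 38.36 kg/d.

38.4 kg/d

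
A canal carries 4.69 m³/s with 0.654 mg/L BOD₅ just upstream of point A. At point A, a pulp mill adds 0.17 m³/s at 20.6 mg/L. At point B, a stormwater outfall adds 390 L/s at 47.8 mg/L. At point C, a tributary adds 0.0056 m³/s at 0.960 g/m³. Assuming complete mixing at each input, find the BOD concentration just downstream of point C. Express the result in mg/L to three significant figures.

After input A: C = (4.69·0.654 + 0.17·20.6) / 4.86 = 1.352 mg/L.
390 L/s = 0.39 m³/s.
After input B: C = (4.86·1.352 + 0.39·47.8) / 5.25 = 4.802 mg/L.
After input C: C = (5.25·4.802 + 0.0056·0.96) / 5.256 = 4.798 mg/L.

4.80 mg/L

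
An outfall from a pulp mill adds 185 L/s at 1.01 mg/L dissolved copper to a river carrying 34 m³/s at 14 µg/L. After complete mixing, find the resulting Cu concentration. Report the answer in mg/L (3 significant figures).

185 L/s = 0.185 m³/s.
14 µg/L = 0.014 mg/L.
By mass balance at complete mixing, C = (0.185·1.01 + 34·0.014) / (0.185 + 34) = 0.6629/34.19 = 0.01939 mg/L.

0.0194 mg/L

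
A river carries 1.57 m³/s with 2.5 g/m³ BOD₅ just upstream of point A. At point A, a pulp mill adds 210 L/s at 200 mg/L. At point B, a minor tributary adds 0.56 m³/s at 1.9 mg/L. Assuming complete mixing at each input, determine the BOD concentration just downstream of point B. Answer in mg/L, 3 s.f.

210 L/s = 0.21 m³/s.
After input A: C = (1.57·2.5 + 0.21·200) / 1.78 = 25.8 mg/L.
After input B: C = (1.78·25.8 + 0.56·1.9) / 2.34 = 20.08 mg/L.

20.1 mg/L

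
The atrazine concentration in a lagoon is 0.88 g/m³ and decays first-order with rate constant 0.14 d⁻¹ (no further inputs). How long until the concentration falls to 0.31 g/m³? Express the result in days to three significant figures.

7.45 d

t = ln(C₀/C)/k = ln(0.88/0.31)/0.14 = 1.043/0.14 = 7.452 d.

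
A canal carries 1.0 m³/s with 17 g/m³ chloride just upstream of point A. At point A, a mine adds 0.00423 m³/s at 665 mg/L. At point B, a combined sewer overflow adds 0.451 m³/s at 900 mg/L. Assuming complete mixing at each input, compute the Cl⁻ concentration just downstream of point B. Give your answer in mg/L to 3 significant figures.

293 mg/L

After input A: C = (1·17 + 0.00423·665) / 1.004 = 19.73 mg/L.
After input B: C = (1.004·19.73 + 0.451·900) / 1.455 = 292.5 mg/L.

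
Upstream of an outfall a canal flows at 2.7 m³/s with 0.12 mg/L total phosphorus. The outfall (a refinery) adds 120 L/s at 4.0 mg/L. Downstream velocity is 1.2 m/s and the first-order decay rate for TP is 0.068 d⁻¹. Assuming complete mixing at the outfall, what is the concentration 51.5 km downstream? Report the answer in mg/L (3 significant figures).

120 L/s = 0.12 m³/s.
After complete mixing, C₀ = (0.12·4 + 2.7·0.12) / 2.82 = 0.2851 mg/L.
Travel time t = 5.15e+04 m / 1.2 m/s = 4.292e+04 s = 0.4967 d.
C = 0.2851·exp(−0.068·0.4967) = 0.2851·0.9668 = 0.2756 mg/L.

0.276 mg/L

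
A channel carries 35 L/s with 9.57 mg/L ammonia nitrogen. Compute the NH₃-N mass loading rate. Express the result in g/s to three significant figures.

35 L/s = 0.035 m³/s.
Mass flux = Q·C = 0.035 m³/s × 9.57 g/m³ = 0.335 g/s.

0.335 g/s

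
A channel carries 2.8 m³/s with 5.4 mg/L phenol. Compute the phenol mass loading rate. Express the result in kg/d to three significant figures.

1310 kg/d

Mass flux = Q·C = 2.8 m³/s × 5.4 g/m³ = 15.12 g/s.
= 15.12 g/s × 86.4 = 1306 kg/d.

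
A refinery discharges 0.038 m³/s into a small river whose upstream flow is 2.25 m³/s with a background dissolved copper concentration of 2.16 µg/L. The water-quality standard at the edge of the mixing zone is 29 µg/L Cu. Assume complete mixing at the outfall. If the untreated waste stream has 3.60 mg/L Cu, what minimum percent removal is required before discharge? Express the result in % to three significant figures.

55.0 %

2.16 µg/L = 0.00216 mg/L.
29 µg/L = 0.029 mg/L.
Mass balance: 0.029·2.288 = 0.038·Cₑ + 2.25·0.00216.
Cₑ = (0.06635 − 0.00486) / 0.038 = 1.618 mg/L.
Required removal = 1 − 1.618/3.60 = 55.05 %.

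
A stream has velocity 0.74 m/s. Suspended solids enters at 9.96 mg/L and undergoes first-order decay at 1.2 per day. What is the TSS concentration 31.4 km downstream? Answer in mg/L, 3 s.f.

Travel time t = 31.4 km / 0.74 m/s = 3.14e+04/0.74 = 4.243e+04 s = 0.4911 d.
First-order decay: C = 9.96·exp(−1.2·0.4911) = 9.96·0.5547 = 5.525 mg/L.

5.52 mg/L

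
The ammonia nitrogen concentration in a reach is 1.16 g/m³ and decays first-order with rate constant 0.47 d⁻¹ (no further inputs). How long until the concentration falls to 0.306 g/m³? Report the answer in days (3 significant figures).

t = ln(C₀/C)/k = ln(1.16/0.306)/0.47 = 1.333/0.47 = 2.835 d.

2.84 d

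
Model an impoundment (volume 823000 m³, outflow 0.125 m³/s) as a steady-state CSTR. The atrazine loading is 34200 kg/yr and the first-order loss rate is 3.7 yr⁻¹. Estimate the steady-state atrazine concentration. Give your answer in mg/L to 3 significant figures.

4.89 mg/L

Outflow Q = 0.125 m³/s × 3.156e+07 s/yr = 3.945e+06 m³/yr.
Steady-state CSTR mass balance: W = Q·C + k·V·C, so C = W/(Q + kV).
Q + kV = 3.945e+06 + 3.7·823000 = 6.99e+06 m³/yr.
C = 34200/6.99e+06 = 0.004893 kg/m³ = 4.893 mg/L.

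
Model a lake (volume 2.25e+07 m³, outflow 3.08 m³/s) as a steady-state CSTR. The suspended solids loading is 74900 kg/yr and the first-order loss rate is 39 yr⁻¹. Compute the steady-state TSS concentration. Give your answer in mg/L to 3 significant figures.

Outflow Q = 3.08 m³/s × 3.156e+07 s/yr = 9.72e+07 m³/yr.
Steady-state CSTR mass balance: W = Q·C + k·V·C, so C = W/(Q + kV).
Q + kV = 9.72e+07 + 39·2.25e+07 = 9.747e+08 m³/yr.
C = 74900/9.747e+08 = 7.684e-05 kg/m³ = 0.07684 mg/L.

0.0768 mg/L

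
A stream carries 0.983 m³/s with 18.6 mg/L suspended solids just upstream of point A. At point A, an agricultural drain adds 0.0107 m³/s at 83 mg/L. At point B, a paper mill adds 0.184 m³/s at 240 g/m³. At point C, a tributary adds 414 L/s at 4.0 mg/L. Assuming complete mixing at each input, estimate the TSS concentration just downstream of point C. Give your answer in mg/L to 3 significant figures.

40.8 mg/L

After input A: C = (0.983·18.6 + 0.0107·83) / 0.9937 = 19.29 mg/L.
After input B: C = (0.9937·19.29 + 0.184·240) / 1.178 = 53.78 mg/L.
414 L/s = 0.414 m³/s.
After input C: C = (1.178·53.78 + 0.414·4) / 1.592 = 40.83 mg/L.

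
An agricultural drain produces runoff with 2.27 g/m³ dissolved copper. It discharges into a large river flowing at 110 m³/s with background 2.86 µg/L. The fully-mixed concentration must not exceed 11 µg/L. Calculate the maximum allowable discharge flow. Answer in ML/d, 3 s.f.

34.2 ML/d

2.86 µg/L = 0.00286 mg/L.
11 µg/L = 0.011 mg/L.
Mass balance at complete mixing: C_std·(Q_w + Q_r) = Q_w·C_e + Q_r·C_b.
Rearranging, Q_w = Q_r·(C_std − C_b)/(C_e − C_std) = 110·(0.011 − 0.00286) / (2.27 − 0.011) = 0.3964 m³/s.
= 34.25 ML/d.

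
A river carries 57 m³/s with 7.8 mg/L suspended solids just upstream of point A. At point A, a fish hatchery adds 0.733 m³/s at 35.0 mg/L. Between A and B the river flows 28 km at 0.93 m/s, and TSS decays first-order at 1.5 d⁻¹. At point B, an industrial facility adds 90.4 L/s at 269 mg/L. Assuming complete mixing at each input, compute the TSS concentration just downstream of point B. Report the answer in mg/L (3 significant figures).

5.24 mg/L

After input A: C = (57·7.8 + 0.733·35) / 57.73 = 8.145 mg/L.
Over the 28 km reach to input B (t = 3.011e+04 s = 0.3485 d), decay gives C = 8.145·exp(−1.5·0.3485) = 4.83 mg/L.
90.4 L/s = 0.0904 m³/s.
After input B: C = (57.73·4.83 + 0.0904·269) / 57.82 = 5.243 mg/L.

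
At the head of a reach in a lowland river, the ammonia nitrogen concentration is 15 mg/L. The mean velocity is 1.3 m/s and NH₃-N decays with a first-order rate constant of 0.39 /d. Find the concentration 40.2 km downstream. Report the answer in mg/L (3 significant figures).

13.0 mg/L

Travel time t = 40.2 km / 1.3 m/s = 4.02e+04/1.3 = 3.092e+04 s = 0.3579 d.
First-order decay: C = 15·exp(−0.39·0.3579) = 15·0.8697 = 13.05 mg/L.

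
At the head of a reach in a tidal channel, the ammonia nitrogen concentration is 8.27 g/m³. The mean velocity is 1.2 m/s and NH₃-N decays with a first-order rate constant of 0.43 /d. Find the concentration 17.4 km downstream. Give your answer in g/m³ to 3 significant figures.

Travel time t = 17.4 km / 1.2 m/s = 1.74e+04/1.2 = 1.45e+04 s = 0.1678 d.
First-order decay: C = 8.27·exp(−0.43·0.1678) = 8.27·0.9304 = 7.694 g/m³.

7.69 g/m³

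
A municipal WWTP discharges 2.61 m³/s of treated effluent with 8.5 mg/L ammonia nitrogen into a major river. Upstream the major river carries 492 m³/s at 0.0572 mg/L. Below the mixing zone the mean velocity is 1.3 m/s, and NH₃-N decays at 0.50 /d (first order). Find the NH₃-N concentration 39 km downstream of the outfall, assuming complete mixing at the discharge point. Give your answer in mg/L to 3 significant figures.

0.0855 mg/L

After complete mixing, C₀ = (2.61·8.5 + 492·0.0572) / 494.6 = 0.1018 mg/L.
Travel time t = 3.9e+04 m / 1.3 m/s = 3e+04 s = 0.3472 d.
C = 0.1018·exp(−0.50·0.3472) = 0.1018·0.8406 = 0.08553 mg/L.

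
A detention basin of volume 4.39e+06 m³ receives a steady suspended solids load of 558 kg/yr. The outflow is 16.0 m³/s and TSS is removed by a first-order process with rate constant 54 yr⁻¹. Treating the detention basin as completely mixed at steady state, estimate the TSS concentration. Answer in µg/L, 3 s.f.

Outflow Q = 16.0 m³/s × 3.156e+07 s/yr = 5.049e+08 m³/yr.
Steady-state CSTR mass balance: W = Q·C + k·V·C, so C = W/(Q + kV).
Q + kV = 5.049e+08 + 54·4.39e+06 = 7.42e+08 m³/yr.
C = 558/7.42e+08 = 7.52e-07 kg/m³ = 0.000752 mg/L = 0.752 µg/L.

0.752 µg/L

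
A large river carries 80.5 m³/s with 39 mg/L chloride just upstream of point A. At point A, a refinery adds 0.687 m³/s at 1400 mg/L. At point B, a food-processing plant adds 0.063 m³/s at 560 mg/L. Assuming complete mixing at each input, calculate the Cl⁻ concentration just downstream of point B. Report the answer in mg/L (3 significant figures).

50.9 mg/L

After input A: C = (80.5·39 + 0.687·1400) / 81.19 = 50.52 mg/L.
After input B: C = (81.19·50.52 + 0.063·560) / 81.25 = 50.91 mg/L.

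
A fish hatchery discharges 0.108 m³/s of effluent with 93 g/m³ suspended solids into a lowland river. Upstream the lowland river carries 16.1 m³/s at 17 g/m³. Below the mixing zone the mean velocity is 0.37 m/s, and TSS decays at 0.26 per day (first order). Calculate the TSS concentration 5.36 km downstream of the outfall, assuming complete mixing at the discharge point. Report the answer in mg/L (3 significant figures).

16.8 mg/L

After complete mixing, C₀ = (0.108·93 + 16.1·17) / 16.21 = 17.51 mg/L.
Travel time t = 5360 m / 0.37 m/s = 1.449e+04 s = 0.1677 d.
C = 17.51·exp(−0.26·0.1677) = 17.51·0.9573 = 16.76 mg/L.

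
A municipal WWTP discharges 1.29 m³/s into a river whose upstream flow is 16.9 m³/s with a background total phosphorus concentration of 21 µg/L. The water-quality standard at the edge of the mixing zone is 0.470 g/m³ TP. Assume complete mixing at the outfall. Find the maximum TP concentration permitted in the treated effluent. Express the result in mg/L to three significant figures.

21 µg/L = 0.021 mg/L.
Mass balance: 0.47·18.19 = 1.29·Cₑ + 16.9·0.021.
Cₑ = (8.549 − 0.3549) / 1.29 = 6.352 mg/L.

6.35 mg/L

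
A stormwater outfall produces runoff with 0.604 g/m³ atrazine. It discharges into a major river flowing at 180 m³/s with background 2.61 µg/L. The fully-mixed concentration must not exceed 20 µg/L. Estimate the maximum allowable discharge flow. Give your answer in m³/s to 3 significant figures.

2.61 µg/L = 0.00261 mg/L.
20 µg/L = 0.02 mg/L.
Mass balance at complete mixing: C_std·(Q_w + Q_r) = Q_w·C_e + Q_r·C_b.
Rearranging, Q_w = Q_r·(C_std − C_b)/(C_e − C_std) = 180·(0.02 − 0.00261) / (0.604 − 0.02) = 5.36 m³/s.

5.36 m³/s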